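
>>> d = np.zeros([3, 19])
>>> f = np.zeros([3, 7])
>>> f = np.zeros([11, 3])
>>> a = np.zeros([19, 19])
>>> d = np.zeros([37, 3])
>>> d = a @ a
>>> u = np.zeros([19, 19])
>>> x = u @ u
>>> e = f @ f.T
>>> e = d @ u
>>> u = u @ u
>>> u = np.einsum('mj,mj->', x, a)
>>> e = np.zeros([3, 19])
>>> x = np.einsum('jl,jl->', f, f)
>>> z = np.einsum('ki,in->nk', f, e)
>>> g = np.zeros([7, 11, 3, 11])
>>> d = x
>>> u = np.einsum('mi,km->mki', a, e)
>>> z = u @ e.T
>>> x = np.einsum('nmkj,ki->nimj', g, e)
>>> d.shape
()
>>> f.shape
(11, 3)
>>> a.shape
(19, 19)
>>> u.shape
(19, 3, 19)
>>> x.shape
(7, 19, 11, 11)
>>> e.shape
(3, 19)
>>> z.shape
(19, 3, 3)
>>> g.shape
(7, 11, 3, 11)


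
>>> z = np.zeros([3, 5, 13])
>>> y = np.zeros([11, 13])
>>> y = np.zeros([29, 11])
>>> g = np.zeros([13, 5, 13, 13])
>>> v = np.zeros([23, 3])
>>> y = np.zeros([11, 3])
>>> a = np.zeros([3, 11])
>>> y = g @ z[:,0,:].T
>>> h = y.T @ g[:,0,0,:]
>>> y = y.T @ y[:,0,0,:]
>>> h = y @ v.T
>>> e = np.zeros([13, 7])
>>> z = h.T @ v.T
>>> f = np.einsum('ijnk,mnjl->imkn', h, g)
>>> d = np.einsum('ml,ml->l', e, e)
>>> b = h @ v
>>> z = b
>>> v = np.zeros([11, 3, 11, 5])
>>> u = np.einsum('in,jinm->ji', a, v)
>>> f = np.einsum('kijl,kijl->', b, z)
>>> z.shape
(3, 13, 5, 3)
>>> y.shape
(3, 13, 5, 3)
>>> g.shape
(13, 5, 13, 13)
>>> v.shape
(11, 3, 11, 5)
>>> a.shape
(3, 11)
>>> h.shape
(3, 13, 5, 23)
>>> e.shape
(13, 7)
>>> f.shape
()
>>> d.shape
(7,)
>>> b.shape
(3, 13, 5, 3)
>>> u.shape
(11, 3)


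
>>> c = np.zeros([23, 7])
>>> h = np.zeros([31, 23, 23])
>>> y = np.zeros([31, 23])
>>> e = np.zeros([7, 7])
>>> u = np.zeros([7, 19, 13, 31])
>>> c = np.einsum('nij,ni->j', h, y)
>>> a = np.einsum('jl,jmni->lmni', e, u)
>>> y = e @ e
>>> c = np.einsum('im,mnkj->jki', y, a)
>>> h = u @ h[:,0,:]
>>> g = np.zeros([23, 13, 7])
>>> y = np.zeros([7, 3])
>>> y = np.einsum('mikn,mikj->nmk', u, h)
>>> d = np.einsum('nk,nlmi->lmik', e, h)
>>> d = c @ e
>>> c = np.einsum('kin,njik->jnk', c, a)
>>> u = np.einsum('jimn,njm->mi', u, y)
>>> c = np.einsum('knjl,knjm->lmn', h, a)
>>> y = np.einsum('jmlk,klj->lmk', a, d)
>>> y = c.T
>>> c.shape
(23, 31, 19)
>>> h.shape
(7, 19, 13, 23)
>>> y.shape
(19, 31, 23)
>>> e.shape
(7, 7)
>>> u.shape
(13, 19)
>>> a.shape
(7, 19, 13, 31)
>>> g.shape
(23, 13, 7)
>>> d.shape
(31, 13, 7)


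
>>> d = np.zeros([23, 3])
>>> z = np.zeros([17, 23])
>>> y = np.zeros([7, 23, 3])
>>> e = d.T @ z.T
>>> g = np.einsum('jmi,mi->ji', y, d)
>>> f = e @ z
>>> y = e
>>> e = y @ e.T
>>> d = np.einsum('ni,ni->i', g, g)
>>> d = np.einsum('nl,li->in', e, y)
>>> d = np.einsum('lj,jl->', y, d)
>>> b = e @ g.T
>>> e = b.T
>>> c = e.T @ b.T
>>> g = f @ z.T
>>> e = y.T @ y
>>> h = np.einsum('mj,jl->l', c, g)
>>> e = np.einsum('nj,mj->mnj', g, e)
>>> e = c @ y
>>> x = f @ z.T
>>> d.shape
()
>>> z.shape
(17, 23)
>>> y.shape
(3, 17)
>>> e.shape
(3, 17)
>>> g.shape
(3, 17)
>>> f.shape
(3, 23)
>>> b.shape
(3, 7)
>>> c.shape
(3, 3)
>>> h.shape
(17,)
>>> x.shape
(3, 17)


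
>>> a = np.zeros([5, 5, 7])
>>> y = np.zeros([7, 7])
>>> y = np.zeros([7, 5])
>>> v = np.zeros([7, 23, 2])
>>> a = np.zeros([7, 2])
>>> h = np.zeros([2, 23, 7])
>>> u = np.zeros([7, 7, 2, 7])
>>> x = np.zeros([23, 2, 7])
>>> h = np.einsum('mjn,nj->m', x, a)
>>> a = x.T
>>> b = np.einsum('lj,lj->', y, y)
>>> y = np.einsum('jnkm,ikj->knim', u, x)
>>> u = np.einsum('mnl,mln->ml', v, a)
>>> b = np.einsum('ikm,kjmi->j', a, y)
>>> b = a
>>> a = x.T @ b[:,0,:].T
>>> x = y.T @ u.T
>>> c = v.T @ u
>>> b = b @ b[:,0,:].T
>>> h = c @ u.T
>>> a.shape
(7, 2, 7)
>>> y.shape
(2, 7, 23, 7)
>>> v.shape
(7, 23, 2)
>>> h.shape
(2, 23, 7)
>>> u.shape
(7, 2)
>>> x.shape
(7, 23, 7, 7)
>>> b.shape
(7, 2, 7)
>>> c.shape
(2, 23, 2)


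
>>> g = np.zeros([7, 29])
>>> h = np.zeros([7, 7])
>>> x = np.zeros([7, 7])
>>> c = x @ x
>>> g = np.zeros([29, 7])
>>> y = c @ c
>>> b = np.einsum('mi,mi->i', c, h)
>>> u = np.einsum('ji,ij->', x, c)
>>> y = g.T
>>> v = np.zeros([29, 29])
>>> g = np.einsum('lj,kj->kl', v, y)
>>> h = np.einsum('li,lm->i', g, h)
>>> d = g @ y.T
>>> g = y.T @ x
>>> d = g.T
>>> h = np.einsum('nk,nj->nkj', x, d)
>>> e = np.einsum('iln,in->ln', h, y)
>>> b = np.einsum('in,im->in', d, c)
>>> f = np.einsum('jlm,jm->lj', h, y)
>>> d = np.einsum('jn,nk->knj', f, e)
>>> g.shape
(29, 7)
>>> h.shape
(7, 7, 29)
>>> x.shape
(7, 7)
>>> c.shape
(7, 7)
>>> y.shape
(7, 29)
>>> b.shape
(7, 29)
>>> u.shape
()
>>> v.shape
(29, 29)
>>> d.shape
(29, 7, 7)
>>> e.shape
(7, 29)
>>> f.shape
(7, 7)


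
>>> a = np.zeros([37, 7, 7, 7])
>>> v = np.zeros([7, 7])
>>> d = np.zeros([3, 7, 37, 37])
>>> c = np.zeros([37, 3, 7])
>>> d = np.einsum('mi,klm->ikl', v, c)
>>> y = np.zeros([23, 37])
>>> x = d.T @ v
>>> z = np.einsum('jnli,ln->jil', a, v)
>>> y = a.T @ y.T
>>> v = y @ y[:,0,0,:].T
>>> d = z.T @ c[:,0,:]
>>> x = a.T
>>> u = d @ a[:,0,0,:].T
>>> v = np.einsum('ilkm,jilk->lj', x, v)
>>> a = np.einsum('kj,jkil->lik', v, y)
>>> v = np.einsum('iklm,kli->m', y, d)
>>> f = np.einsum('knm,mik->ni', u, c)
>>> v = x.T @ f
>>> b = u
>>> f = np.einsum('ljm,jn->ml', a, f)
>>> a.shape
(23, 7, 7)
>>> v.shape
(37, 7, 7, 3)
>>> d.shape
(7, 7, 7)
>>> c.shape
(37, 3, 7)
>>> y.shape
(7, 7, 7, 23)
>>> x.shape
(7, 7, 7, 37)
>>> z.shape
(37, 7, 7)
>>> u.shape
(7, 7, 37)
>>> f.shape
(7, 23)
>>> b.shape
(7, 7, 37)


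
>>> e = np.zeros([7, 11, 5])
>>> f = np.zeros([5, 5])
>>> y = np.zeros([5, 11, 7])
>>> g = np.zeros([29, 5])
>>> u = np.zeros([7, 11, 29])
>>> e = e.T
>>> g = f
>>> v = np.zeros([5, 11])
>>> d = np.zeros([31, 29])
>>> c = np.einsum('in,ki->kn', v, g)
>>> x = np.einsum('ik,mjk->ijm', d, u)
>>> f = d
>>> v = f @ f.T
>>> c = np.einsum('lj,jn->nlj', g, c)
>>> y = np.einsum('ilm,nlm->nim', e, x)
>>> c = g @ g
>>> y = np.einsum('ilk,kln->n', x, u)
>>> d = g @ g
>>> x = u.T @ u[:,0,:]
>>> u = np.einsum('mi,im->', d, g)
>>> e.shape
(5, 11, 7)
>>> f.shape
(31, 29)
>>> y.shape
(29,)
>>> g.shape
(5, 5)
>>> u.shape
()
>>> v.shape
(31, 31)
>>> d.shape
(5, 5)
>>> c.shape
(5, 5)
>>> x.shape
(29, 11, 29)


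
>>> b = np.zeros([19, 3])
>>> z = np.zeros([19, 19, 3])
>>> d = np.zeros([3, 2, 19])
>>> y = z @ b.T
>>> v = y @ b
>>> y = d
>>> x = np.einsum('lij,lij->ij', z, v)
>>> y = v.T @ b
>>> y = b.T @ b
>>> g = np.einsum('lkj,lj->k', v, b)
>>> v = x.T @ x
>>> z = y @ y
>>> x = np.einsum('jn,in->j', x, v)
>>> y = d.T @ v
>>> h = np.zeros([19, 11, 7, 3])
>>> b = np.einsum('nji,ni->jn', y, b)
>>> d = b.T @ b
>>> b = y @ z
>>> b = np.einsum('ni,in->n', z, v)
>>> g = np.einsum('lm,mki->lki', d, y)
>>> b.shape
(3,)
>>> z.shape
(3, 3)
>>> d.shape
(19, 19)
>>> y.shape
(19, 2, 3)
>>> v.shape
(3, 3)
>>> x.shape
(19,)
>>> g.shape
(19, 2, 3)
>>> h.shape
(19, 11, 7, 3)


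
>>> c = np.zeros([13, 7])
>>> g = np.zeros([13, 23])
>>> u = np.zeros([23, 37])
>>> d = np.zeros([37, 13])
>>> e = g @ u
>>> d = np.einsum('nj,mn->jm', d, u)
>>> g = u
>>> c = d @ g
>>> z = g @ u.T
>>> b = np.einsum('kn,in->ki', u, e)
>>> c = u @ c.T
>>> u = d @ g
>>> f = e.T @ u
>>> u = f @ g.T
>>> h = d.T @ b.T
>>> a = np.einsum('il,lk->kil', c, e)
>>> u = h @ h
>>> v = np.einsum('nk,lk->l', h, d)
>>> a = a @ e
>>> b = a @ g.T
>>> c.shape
(23, 13)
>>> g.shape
(23, 37)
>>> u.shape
(23, 23)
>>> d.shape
(13, 23)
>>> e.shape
(13, 37)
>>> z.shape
(23, 23)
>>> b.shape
(37, 23, 23)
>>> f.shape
(37, 37)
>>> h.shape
(23, 23)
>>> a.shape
(37, 23, 37)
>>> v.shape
(13,)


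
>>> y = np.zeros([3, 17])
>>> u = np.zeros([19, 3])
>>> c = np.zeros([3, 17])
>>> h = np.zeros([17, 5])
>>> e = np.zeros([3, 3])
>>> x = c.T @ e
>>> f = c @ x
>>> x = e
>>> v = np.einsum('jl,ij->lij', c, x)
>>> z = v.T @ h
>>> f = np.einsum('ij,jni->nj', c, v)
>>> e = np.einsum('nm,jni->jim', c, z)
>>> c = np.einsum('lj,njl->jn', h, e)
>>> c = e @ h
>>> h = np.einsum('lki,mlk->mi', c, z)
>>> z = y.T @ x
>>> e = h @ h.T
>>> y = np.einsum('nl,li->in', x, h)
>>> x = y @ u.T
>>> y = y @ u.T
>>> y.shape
(5, 19)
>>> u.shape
(19, 3)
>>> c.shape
(3, 5, 5)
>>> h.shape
(3, 5)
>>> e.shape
(3, 3)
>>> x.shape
(5, 19)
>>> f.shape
(3, 17)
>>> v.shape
(17, 3, 3)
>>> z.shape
(17, 3)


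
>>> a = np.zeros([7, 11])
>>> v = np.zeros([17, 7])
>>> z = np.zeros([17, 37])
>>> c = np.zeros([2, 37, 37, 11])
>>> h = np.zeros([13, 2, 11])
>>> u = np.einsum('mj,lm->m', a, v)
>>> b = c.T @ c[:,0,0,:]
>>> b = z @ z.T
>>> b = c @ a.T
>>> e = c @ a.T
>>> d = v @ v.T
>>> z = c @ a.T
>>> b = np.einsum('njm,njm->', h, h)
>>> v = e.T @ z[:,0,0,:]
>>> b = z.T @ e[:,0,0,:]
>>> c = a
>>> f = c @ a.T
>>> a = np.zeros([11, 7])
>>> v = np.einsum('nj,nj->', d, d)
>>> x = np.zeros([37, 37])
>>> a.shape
(11, 7)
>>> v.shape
()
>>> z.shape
(2, 37, 37, 7)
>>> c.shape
(7, 11)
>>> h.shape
(13, 2, 11)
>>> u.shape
(7,)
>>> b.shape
(7, 37, 37, 7)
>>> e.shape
(2, 37, 37, 7)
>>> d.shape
(17, 17)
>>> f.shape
(7, 7)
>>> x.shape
(37, 37)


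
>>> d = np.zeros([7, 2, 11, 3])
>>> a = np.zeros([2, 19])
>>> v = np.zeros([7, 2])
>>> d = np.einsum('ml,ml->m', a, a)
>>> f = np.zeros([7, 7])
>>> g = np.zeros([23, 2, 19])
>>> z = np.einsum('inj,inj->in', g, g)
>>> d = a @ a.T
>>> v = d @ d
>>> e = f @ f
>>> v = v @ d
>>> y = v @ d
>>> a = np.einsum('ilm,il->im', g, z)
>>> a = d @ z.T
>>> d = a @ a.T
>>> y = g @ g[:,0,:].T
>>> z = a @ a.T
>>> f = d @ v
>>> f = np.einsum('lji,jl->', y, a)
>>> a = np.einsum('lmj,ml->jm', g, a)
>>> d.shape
(2, 2)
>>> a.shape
(19, 2)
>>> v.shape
(2, 2)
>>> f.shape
()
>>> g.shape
(23, 2, 19)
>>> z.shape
(2, 2)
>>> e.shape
(7, 7)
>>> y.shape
(23, 2, 23)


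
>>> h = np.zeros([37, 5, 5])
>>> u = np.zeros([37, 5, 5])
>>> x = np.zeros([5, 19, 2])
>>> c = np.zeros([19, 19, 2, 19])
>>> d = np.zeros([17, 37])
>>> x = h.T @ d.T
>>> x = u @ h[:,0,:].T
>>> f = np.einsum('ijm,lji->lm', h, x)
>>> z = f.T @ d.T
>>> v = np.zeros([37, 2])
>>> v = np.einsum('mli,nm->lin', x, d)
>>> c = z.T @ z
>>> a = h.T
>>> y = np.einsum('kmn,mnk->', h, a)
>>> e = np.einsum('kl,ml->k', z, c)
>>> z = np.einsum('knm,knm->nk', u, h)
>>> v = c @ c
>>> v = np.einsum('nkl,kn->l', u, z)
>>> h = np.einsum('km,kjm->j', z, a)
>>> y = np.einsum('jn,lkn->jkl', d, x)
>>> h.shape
(5,)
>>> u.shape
(37, 5, 5)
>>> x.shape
(37, 5, 37)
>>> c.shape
(17, 17)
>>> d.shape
(17, 37)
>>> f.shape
(37, 5)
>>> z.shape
(5, 37)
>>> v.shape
(5,)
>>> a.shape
(5, 5, 37)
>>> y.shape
(17, 5, 37)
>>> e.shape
(5,)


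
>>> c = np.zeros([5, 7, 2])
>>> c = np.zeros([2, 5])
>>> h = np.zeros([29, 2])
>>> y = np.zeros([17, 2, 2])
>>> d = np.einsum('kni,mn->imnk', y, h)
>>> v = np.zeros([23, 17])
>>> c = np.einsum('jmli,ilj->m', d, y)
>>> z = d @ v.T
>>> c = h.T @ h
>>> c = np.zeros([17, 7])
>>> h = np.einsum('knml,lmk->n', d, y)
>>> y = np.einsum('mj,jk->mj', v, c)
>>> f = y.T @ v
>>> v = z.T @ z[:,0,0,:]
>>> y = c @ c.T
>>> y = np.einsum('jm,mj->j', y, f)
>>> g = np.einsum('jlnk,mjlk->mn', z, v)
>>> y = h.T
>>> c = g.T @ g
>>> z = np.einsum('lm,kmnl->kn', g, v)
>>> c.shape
(2, 2)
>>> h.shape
(29,)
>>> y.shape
(29,)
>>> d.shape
(2, 29, 2, 17)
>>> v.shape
(23, 2, 29, 23)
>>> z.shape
(23, 29)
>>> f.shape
(17, 17)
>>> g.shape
(23, 2)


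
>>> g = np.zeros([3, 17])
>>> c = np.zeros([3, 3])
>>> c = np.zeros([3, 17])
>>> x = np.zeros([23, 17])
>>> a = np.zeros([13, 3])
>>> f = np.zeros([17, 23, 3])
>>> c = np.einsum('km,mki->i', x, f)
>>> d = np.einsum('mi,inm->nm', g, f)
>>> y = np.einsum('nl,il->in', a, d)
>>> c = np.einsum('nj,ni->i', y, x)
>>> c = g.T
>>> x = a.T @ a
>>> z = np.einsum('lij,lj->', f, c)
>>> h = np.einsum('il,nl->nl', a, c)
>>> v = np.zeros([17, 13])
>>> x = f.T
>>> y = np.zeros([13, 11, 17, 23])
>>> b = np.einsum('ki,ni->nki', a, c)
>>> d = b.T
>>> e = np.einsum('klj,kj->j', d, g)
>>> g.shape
(3, 17)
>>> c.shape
(17, 3)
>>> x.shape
(3, 23, 17)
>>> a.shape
(13, 3)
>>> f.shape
(17, 23, 3)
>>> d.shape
(3, 13, 17)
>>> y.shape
(13, 11, 17, 23)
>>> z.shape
()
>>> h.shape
(17, 3)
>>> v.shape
(17, 13)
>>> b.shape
(17, 13, 3)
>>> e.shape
(17,)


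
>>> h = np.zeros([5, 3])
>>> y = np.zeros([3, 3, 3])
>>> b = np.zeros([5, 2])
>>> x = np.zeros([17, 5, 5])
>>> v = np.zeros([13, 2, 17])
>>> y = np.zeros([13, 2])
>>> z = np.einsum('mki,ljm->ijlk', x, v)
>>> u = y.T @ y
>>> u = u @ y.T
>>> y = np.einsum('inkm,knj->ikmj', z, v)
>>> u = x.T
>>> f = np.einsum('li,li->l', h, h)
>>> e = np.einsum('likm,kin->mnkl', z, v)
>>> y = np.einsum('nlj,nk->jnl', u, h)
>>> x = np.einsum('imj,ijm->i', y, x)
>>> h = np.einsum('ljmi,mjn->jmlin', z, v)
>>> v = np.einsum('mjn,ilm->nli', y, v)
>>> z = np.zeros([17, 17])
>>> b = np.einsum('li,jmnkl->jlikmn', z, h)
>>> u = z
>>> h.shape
(2, 13, 5, 5, 17)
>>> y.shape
(17, 5, 5)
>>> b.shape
(2, 17, 17, 5, 13, 5)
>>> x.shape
(17,)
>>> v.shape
(5, 2, 13)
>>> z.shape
(17, 17)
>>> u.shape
(17, 17)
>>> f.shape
(5,)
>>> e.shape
(5, 17, 13, 5)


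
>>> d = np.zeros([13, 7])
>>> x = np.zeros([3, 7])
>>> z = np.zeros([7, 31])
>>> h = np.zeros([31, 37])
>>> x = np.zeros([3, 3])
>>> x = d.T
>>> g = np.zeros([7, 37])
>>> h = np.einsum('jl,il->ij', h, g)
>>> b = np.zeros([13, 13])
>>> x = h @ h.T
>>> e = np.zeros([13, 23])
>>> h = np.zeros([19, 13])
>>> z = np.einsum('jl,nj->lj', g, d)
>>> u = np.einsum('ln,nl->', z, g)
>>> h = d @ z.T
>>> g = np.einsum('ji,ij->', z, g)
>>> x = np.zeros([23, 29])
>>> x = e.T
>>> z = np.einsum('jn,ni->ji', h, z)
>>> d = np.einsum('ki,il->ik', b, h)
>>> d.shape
(13, 13)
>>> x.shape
(23, 13)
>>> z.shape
(13, 7)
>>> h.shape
(13, 37)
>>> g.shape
()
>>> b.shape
(13, 13)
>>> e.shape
(13, 23)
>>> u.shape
()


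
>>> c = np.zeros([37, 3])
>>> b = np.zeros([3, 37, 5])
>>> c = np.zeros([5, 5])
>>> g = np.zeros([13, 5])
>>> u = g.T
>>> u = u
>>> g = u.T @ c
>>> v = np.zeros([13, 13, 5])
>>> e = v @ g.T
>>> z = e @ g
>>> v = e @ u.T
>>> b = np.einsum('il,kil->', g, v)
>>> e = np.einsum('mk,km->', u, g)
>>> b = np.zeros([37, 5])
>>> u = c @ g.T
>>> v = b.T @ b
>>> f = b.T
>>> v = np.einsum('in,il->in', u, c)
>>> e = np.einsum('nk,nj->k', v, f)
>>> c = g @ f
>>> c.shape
(13, 37)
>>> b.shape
(37, 5)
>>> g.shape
(13, 5)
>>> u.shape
(5, 13)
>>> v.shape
(5, 13)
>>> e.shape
(13,)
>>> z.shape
(13, 13, 5)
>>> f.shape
(5, 37)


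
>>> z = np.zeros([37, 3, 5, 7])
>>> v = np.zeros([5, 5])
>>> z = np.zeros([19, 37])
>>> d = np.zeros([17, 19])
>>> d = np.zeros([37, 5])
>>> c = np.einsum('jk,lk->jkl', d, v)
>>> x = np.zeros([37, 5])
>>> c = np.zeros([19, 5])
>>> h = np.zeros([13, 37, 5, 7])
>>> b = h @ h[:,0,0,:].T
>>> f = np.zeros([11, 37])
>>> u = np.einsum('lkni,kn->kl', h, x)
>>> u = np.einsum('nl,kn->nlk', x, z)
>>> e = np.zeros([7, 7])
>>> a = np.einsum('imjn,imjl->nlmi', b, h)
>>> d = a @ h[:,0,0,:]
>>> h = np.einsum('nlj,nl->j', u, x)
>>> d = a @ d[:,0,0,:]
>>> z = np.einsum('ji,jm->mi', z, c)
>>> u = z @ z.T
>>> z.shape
(5, 37)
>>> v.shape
(5, 5)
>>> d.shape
(13, 7, 37, 7)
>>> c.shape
(19, 5)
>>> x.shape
(37, 5)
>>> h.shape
(19,)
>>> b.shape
(13, 37, 5, 13)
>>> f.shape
(11, 37)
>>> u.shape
(5, 5)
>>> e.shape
(7, 7)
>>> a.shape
(13, 7, 37, 13)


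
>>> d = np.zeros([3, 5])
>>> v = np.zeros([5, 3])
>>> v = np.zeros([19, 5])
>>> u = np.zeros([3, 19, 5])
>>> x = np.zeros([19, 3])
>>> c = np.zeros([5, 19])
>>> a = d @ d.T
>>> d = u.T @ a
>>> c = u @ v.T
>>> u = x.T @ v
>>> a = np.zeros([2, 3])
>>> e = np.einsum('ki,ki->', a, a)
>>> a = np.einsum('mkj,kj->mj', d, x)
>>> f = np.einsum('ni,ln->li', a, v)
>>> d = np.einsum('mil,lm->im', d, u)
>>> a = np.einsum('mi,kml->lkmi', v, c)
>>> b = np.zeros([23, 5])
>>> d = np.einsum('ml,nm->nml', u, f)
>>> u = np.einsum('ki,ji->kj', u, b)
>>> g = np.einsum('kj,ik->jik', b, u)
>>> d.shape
(19, 3, 5)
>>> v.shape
(19, 5)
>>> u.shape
(3, 23)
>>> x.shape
(19, 3)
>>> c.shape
(3, 19, 19)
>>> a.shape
(19, 3, 19, 5)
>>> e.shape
()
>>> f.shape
(19, 3)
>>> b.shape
(23, 5)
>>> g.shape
(5, 3, 23)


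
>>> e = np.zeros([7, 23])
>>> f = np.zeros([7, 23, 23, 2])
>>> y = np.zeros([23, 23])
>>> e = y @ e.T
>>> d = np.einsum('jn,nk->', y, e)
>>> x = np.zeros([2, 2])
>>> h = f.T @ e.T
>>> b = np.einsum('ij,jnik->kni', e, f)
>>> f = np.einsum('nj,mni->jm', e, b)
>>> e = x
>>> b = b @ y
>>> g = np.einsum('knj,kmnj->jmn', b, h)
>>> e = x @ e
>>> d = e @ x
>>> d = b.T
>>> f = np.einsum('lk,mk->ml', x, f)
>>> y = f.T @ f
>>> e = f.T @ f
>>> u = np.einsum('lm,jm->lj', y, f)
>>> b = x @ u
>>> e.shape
(2, 2)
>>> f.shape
(7, 2)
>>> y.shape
(2, 2)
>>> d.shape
(23, 23, 2)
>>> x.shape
(2, 2)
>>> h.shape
(2, 23, 23, 23)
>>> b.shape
(2, 7)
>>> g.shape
(23, 23, 23)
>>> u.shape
(2, 7)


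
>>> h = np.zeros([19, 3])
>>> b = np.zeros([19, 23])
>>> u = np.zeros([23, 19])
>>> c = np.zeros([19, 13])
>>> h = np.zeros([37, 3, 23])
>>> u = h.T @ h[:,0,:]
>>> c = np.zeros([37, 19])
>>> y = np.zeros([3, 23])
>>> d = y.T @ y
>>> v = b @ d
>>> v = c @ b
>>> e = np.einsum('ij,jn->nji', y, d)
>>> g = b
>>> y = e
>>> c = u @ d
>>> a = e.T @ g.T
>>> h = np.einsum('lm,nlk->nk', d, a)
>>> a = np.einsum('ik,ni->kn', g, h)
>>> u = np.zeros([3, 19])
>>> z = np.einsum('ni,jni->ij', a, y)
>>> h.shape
(3, 19)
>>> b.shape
(19, 23)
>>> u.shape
(3, 19)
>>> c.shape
(23, 3, 23)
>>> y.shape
(23, 23, 3)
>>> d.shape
(23, 23)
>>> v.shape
(37, 23)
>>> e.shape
(23, 23, 3)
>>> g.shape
(19, 23)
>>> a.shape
(23, 3)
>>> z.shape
(3, 23)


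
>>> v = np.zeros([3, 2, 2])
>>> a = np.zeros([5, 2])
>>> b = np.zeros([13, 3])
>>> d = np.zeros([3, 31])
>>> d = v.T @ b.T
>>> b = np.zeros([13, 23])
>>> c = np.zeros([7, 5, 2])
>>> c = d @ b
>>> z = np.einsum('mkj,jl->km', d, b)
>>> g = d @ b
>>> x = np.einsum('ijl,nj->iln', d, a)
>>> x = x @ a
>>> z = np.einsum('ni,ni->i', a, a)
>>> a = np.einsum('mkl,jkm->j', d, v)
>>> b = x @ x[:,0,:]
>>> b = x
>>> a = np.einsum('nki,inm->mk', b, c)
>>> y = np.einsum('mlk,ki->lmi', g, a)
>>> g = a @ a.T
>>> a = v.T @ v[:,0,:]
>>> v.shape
(3, 2, 2)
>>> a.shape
(2, 2, 2)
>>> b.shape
(2, 13, 2)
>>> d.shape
(2, 2, 13)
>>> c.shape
(2, 2, 23)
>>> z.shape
(2,)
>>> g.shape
(23, 23)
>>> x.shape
(2, 13, 2)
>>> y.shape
(2, 2, 13)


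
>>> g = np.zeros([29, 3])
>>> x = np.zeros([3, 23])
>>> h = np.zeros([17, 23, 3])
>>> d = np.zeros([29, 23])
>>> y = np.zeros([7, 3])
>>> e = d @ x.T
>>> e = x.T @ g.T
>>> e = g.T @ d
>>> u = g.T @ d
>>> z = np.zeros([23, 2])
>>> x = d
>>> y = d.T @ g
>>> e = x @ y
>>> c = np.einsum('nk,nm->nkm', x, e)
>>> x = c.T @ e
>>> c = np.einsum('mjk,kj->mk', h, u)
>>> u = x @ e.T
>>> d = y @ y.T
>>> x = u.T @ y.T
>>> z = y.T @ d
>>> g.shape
(29, 3)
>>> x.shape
(29, 23, 23)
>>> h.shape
(17, 23, 3)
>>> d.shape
(23, 23)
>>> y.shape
(23, 3)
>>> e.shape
(29, 3)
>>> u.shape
(3, 23, 29)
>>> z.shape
(3, 23)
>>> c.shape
(17, 3)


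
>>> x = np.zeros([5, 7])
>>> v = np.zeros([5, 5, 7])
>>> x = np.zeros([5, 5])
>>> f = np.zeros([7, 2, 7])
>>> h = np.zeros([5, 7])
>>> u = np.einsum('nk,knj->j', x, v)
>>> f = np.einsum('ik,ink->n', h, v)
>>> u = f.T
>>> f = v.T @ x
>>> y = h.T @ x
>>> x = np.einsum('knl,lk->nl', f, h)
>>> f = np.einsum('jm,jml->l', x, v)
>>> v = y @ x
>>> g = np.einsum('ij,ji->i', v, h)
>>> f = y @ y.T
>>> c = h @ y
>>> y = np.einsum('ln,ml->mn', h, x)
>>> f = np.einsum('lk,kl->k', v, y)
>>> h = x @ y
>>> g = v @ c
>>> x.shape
(5, 5)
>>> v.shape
(7, 5)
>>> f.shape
(5,)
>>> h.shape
(5, 7)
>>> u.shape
(5,)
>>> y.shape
(5, 7)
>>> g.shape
(7, 5)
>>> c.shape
(5, 5)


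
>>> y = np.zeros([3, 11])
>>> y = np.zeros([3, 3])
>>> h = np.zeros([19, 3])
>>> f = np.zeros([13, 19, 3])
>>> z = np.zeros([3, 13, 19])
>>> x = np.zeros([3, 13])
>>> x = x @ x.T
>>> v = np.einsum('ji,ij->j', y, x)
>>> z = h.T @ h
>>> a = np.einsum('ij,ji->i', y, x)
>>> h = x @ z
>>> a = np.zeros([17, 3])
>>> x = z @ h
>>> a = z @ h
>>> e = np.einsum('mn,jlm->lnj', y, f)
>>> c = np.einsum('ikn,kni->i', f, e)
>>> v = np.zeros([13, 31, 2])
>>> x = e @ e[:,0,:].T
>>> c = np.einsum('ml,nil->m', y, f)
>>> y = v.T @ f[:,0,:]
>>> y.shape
(2, 31, 3)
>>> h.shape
(3, 3)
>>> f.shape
(13, 19, 3)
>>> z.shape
(3, 3)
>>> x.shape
(19, 3, 19)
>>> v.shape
(13, 31, 2)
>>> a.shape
(3, 3)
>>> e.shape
(19, 3, 13)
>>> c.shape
(3,)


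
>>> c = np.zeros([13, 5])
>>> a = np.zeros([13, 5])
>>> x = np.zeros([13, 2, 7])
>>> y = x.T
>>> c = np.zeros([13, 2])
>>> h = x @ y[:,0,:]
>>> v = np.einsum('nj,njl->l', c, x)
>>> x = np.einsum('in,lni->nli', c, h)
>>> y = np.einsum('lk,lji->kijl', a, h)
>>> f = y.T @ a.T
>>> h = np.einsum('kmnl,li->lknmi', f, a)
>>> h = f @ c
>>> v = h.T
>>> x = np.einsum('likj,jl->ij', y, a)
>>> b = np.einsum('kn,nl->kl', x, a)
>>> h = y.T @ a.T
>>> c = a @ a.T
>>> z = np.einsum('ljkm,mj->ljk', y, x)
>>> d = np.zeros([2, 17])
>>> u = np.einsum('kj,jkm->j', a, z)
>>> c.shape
(13, 13)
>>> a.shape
(13, 5)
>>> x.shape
(13, 13)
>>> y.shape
(5, 13, 2, 13)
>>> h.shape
(13, 2, 13, 13)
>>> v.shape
(2, 13, 2, 13)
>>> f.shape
(13, 2, 13, 13)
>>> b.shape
(13, 5)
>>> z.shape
(5, 13, 2)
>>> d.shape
(2, 17)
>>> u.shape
(5,)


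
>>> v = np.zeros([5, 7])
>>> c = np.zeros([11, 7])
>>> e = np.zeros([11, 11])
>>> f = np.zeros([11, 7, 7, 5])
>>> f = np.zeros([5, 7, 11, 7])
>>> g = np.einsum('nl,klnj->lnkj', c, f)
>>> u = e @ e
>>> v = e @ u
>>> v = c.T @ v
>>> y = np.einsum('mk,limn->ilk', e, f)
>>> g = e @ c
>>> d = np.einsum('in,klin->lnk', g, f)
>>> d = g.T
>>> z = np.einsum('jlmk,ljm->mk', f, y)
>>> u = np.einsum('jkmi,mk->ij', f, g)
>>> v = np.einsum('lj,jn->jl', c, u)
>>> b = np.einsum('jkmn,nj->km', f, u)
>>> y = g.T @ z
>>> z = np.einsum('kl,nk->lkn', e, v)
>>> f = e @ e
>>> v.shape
(7, 11)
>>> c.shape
(11, 7)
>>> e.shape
(11, 11)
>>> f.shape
(11, 11)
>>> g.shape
(11, 7)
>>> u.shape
(7, 5)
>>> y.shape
(7, 7)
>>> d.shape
(7, 11)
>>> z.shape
(11, 11, 7)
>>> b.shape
(7, 11)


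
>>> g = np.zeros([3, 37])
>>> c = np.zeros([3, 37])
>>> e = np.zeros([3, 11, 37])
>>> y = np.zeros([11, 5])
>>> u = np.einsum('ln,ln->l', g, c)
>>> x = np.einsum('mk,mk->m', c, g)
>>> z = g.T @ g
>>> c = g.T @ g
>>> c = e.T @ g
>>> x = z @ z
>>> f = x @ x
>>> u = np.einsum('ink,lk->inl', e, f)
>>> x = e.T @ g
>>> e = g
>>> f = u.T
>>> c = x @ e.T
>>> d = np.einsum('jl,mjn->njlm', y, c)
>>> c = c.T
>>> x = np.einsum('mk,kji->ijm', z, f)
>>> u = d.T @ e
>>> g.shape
(3, 37)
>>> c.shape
(3, 11, 37)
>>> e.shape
(3, 37)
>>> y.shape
(11, 5)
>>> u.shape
(37, 5, 11, 37)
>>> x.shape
(3, 11, 37)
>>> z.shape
(37, 37)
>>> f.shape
(37, 11, 3)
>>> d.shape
(3, 11, 5, 37)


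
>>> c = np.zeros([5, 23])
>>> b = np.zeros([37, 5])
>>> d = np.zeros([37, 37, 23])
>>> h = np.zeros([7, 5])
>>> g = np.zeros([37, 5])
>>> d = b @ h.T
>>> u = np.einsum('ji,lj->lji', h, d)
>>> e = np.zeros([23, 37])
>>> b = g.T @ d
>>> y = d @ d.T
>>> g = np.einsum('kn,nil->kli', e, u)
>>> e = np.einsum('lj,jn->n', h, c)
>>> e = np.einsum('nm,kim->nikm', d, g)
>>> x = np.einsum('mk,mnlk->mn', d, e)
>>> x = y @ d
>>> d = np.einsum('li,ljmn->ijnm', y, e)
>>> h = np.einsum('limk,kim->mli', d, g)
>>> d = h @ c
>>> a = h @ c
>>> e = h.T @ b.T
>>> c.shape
(5, 23)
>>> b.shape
(5, 7)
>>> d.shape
(7, 37, 23)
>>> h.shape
(7, 37, 5)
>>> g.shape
(23, 5, 7)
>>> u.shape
(37, 7, 5)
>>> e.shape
(5, 37, 5)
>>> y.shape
(37, 37)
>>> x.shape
(37, 7)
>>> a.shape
(7, 37, 23)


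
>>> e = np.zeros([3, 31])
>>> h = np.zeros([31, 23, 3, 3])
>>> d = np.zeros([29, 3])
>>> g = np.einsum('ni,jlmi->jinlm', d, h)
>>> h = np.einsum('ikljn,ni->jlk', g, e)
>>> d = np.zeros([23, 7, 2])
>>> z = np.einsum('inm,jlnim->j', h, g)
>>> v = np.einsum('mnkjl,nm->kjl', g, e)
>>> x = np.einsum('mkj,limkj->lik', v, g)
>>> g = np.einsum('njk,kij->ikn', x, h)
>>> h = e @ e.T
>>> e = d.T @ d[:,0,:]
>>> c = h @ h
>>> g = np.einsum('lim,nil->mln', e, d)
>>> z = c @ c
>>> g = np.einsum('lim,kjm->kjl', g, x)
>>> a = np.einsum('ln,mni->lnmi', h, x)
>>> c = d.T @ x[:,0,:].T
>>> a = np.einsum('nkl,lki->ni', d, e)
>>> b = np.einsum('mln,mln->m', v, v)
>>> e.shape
(2, 7, 2)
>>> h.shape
(3, 3)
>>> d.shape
(23, 7, 2)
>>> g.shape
(31, 3, 2)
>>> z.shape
(3, 3)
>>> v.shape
(29, 23, 3)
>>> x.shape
(31, 3, 23)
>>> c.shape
(2, 7, 31)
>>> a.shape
(23, 2)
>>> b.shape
(29,)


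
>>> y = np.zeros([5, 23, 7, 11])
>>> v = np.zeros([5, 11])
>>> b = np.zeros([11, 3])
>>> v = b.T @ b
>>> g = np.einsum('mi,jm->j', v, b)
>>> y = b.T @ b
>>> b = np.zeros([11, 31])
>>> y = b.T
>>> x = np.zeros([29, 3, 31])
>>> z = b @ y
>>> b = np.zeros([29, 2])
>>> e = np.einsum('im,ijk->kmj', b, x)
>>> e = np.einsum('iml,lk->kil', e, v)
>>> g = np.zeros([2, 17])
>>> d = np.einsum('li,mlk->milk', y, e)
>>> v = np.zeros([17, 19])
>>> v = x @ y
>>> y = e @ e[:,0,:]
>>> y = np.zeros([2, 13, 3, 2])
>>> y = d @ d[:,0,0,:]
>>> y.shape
(3, 11, 31, 3)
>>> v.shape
(29, 3, 11)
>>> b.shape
(29, 2)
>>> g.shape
(2, 17)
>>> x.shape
(29, 3, 31)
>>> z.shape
(11, 11)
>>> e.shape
(3, 31, 3)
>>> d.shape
(3, 11, 31, 3)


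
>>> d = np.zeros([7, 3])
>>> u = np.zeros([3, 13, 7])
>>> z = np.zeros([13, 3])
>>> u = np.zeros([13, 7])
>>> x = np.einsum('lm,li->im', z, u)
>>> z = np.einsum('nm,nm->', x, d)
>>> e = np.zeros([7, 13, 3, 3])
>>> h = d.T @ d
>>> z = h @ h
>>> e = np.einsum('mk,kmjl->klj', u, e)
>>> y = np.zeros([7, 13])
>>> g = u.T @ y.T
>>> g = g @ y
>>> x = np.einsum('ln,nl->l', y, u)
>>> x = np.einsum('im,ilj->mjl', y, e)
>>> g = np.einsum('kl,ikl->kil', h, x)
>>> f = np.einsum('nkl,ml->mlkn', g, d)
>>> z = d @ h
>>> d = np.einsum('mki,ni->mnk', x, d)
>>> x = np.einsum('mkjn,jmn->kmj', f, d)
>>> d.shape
(13, 7, 3)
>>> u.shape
(13, 7)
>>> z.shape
(7, 3)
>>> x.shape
(3, 7, 13)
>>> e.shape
(7, 3, 3)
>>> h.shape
(3, 3)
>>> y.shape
(7, 13)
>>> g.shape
(3, 13, 3)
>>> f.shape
(7, 3, 13, 3)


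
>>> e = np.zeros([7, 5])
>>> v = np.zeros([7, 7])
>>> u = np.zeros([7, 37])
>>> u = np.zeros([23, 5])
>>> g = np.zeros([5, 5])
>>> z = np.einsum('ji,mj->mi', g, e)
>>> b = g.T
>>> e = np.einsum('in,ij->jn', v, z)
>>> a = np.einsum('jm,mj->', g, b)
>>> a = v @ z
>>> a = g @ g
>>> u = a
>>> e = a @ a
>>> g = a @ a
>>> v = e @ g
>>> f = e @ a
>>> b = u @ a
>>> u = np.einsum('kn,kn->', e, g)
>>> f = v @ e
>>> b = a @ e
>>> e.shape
(5, 5)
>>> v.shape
(5, 5)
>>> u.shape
()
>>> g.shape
(5, 5)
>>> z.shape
(7, 5)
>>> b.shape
(5, 5)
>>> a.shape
(5, 5)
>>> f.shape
(5, 5)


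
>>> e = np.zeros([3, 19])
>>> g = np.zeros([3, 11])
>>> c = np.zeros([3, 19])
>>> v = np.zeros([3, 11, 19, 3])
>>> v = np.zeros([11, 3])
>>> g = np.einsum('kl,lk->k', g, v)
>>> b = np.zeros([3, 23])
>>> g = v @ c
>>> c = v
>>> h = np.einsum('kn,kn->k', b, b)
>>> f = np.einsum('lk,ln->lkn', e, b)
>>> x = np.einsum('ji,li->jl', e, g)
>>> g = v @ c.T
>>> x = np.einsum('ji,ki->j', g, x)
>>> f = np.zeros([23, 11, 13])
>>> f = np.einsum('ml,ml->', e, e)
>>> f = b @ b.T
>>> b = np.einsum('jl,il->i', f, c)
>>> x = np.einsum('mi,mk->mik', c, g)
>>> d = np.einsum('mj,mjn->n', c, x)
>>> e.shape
(3, 19)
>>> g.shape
(11, 11)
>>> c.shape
(11, 3)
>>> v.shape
(11, 3)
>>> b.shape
(11,)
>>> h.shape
(3,)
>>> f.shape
(3, 3)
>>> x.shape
(11, 3, 11)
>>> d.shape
(11,)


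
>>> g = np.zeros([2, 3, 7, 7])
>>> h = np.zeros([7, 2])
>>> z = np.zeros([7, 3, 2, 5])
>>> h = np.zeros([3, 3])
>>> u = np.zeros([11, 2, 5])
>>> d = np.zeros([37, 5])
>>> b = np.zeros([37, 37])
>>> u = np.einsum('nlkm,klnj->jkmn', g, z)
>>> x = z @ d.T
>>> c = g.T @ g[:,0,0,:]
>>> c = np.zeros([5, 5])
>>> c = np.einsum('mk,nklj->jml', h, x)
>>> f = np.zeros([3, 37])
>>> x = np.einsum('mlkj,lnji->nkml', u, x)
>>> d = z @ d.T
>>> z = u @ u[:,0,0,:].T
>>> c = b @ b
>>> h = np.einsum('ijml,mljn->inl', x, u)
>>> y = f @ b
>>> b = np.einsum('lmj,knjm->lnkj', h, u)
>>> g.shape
(2, 3, 7, 7)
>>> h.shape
(3, 2, 7)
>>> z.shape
(5, 7, 7, 5)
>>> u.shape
(5, 7, 7, 2)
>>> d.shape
(7, 3, 2, 37)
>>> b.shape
(3, 7, 5, 7)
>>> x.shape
(3, 7, 5, 7)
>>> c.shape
(37, 37)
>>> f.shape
(3, 37)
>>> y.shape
(3, 37)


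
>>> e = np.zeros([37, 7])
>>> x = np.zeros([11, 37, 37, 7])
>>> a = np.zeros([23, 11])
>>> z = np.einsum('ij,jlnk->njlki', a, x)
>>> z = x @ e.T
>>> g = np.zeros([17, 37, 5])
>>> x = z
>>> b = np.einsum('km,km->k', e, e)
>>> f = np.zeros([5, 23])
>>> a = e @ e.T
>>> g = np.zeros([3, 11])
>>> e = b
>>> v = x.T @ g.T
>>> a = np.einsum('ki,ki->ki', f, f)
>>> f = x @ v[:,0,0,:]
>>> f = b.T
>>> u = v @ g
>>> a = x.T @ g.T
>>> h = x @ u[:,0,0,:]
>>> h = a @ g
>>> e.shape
(37,)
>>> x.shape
(11, 37, 37, 37)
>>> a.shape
(37, 37, 37, 3)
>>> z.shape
(11, 37, 37, 37)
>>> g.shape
(3, 11)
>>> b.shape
(37,)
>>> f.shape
(37,)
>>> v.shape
(37, 37, 37, 3)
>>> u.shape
(37, 37, 37, 11)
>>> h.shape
(37, 37, 37, 11)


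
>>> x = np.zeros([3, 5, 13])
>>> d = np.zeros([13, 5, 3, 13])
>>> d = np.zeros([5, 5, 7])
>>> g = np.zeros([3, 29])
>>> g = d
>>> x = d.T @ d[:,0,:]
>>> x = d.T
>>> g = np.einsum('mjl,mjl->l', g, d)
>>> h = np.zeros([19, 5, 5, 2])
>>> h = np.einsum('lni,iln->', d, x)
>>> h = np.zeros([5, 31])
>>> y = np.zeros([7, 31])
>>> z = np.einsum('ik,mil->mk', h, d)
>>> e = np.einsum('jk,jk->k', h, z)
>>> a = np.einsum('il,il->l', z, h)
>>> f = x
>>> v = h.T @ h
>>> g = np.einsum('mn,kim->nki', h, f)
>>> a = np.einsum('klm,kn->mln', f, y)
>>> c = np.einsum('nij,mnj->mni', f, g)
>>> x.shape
(7, 5, 5)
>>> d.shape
(5, 5, 7)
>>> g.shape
(31, 7, 5)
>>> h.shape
(5, 31)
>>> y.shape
(7, 31)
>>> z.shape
(5, 31)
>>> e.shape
(31,)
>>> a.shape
(5, 5, 31)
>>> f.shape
(7, 5, 5)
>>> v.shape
(31, 31)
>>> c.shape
(31, 7, 5)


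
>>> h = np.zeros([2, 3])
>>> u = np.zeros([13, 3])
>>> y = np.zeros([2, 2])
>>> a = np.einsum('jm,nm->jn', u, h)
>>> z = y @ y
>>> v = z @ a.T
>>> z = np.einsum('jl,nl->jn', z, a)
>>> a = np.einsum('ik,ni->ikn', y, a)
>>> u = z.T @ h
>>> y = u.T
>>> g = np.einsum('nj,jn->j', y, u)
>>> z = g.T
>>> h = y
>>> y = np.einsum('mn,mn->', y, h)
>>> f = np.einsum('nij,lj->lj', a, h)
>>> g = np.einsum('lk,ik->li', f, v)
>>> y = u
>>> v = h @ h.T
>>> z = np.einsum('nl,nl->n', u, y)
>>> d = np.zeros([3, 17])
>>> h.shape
(3, 13)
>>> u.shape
(13, 3)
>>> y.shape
(13, 3)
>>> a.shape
(2, 2, 13)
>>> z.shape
(13,)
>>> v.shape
(3, 3)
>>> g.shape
(3, 2)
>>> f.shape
(3, 13)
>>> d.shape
(3, 17)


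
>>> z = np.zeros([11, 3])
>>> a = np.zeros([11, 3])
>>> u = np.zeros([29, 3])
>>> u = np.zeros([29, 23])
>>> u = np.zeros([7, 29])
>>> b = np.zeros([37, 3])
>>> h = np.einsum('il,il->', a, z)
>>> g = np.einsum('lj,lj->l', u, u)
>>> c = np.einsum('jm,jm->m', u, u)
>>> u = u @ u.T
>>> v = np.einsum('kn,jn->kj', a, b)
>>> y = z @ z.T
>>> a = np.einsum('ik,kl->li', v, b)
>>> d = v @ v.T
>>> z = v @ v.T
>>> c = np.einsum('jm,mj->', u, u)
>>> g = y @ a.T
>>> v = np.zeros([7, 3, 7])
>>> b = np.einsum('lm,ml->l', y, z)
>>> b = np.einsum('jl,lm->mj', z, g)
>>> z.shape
(11, 11)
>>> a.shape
(3, 11)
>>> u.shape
(7, 7)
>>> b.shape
(3, 11)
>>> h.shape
()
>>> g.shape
(11, 3)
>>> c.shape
()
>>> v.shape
(7, 3, 7)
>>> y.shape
(11, 11)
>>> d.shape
(11, 11)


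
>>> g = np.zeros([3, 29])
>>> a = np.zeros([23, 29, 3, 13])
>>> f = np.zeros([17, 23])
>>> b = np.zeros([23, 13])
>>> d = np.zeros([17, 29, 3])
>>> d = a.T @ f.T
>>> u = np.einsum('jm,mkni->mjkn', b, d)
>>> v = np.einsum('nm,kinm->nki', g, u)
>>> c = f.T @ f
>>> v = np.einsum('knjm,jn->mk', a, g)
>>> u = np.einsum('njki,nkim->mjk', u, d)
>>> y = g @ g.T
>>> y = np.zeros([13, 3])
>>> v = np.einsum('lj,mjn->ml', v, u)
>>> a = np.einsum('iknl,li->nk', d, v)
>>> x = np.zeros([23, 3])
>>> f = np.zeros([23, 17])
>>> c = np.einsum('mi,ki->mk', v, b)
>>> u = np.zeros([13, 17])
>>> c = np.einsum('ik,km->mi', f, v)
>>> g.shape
(3, 29)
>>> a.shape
(29, 3)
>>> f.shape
(23, 17)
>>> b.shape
(23, 13)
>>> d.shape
(13, 3, 29, 17)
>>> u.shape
(13, 17)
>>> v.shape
(17, 13)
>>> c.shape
(13, 23)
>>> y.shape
(13, 3)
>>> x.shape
(23, 3)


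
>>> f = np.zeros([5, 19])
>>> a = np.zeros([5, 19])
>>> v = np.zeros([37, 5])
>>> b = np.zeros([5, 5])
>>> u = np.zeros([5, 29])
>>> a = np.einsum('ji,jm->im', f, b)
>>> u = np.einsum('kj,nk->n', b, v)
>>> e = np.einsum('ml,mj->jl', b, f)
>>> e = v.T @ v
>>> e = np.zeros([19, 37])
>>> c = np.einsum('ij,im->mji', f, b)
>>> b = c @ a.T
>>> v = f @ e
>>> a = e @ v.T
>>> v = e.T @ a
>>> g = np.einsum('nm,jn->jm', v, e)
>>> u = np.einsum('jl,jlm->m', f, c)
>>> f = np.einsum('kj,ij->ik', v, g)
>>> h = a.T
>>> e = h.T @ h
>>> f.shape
(19, 37)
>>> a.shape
(19, 5)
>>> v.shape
(37, 5)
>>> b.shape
(5, 19, 19)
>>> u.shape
(5,)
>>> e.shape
(19, 19)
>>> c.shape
(5, 19, 5)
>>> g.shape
(19, 5)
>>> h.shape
(5, 19)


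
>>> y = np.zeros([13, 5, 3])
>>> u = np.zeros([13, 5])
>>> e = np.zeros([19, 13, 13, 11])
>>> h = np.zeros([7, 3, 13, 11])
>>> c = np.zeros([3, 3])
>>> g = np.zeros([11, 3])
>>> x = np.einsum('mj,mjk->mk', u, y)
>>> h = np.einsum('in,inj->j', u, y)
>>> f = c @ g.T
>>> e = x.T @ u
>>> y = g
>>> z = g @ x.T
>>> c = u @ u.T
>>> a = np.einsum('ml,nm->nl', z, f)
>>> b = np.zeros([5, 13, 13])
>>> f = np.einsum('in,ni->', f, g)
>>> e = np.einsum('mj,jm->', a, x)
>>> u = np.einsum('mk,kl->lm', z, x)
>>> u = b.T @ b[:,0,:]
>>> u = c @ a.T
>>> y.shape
(11, 3)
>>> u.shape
(13, 3)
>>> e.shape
()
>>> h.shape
(3,)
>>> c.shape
(13, 13)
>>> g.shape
(11, 3)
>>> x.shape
(13, 3)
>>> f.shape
()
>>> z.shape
(11, 13)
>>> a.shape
(3, 13)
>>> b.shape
(5, 13, 13)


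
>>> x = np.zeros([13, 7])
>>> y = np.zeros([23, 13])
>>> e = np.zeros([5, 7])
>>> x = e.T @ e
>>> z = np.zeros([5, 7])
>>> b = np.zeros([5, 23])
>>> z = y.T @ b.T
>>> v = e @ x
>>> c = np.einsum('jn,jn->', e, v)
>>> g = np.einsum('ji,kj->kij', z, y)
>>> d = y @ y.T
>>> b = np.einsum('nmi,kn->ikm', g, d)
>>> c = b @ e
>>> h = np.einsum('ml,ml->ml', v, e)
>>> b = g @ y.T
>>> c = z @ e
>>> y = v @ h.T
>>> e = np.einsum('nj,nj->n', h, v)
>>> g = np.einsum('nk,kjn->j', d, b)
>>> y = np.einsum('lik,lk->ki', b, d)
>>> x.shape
(7, 7)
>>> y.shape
(23, 5)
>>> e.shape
(5,)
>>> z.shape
(13, 5)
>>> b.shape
(23, 5, 23)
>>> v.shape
(5, 7)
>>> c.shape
(13, 7)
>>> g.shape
(5,)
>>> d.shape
(23, 23)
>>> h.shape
(5, 7)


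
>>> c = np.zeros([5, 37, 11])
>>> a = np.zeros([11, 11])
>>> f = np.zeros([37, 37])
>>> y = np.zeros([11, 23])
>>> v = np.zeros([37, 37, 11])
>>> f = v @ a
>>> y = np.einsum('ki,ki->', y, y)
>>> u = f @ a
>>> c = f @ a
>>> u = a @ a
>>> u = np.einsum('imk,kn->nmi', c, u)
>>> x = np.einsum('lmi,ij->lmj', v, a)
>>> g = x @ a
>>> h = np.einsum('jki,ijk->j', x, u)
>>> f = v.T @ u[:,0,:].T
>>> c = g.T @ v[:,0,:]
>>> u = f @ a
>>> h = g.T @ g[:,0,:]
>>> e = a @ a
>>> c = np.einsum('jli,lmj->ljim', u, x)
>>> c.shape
(37, 11, 11, 37)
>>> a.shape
(11, 11)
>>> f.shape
(11, 37, 11)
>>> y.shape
()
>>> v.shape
(37, 37, 11)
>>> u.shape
(11, 37, 11)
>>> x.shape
(37, 37, 11)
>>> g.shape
(37, 37, 11)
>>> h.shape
(11, 37, 11)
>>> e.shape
(11, 11)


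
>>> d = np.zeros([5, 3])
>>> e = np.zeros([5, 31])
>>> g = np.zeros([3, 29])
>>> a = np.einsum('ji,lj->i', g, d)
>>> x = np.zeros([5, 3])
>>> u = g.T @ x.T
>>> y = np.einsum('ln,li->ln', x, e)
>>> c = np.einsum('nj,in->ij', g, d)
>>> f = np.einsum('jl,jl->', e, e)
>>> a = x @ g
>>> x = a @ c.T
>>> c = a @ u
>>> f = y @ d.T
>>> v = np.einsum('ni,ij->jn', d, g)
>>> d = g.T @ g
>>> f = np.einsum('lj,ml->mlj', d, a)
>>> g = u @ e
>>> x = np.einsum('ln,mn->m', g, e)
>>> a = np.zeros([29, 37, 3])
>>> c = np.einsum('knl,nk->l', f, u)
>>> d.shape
(29, 29)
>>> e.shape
(5, 31)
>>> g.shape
(29, 31)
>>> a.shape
(29, 37, 3)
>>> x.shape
(5,)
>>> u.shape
(29, 5)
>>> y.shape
(5, 3)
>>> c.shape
(29,)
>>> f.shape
(5, 29, 29)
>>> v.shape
(29, 5)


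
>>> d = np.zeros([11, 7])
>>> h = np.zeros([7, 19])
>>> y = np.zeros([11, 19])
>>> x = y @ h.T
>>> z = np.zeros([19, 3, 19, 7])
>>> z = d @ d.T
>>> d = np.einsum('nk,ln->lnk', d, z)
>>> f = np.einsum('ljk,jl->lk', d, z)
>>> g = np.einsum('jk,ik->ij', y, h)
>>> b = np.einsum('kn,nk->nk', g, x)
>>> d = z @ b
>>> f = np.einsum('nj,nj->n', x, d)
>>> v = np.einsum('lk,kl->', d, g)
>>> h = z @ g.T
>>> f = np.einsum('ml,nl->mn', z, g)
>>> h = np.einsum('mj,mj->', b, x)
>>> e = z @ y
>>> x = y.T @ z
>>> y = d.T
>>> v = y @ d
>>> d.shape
(11, 7)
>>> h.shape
()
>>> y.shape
(7, 11)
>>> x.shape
(19, 11)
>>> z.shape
(11, 11)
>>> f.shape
(11, 7)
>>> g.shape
(7, 11)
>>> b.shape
(11, 7)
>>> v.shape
(7, 7)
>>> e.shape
(11, 19)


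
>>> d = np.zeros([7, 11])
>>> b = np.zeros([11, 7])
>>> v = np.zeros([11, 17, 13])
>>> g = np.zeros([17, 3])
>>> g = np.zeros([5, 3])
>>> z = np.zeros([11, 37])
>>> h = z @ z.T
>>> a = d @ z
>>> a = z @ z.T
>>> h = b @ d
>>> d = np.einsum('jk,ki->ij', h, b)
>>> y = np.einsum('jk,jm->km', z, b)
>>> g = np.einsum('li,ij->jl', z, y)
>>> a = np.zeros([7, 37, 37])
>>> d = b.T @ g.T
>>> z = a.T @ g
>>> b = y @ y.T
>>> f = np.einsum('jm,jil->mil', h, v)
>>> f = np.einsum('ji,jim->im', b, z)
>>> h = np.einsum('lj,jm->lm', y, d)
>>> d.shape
(7, 7)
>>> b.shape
(37, 37)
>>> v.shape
(11, 17, 13)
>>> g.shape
(7, 11)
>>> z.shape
(37, 37, 11)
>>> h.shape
(37, 7)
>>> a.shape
(7, 37, 37)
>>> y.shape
(37, 7)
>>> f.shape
(37, 11)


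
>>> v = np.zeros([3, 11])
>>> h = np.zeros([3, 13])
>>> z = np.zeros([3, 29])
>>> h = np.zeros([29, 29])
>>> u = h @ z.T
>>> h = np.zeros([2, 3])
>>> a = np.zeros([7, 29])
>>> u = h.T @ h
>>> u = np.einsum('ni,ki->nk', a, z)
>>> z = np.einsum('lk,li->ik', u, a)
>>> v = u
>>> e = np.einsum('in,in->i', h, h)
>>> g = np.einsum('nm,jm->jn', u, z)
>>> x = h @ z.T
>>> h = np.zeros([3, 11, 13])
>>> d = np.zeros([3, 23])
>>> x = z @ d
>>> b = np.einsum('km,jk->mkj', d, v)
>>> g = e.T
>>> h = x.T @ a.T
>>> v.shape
(7, 3)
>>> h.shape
(23, 7)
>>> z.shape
(29, 3)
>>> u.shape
(7, 3)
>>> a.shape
(7, 29)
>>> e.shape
(2,)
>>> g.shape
(2,)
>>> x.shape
(29, 23)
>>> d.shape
(3, 23)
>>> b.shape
(23, 3, 7)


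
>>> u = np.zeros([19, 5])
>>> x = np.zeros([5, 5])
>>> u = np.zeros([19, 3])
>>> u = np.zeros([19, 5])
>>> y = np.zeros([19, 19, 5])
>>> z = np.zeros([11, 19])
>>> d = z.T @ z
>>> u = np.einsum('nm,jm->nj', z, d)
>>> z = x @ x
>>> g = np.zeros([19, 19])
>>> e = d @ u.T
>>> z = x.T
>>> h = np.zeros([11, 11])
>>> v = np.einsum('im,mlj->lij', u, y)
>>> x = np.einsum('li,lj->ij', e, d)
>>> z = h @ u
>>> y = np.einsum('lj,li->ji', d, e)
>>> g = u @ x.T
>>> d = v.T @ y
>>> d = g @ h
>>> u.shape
(11, 19)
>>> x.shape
(11, 19)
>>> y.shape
(19, 11)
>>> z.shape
(11, 19)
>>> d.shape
(11, 11)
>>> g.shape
(11, 11)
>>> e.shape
(19, 11)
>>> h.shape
(11, 11)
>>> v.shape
(19, 11, 5)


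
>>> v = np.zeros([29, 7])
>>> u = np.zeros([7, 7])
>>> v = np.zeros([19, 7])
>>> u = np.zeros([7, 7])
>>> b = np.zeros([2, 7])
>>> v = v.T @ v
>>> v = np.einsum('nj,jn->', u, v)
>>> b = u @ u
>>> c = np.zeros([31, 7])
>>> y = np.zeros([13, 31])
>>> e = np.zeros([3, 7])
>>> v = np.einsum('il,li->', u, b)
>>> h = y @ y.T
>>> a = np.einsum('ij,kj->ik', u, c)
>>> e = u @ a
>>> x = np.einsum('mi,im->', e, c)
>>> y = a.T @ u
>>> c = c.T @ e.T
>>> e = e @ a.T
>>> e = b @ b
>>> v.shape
()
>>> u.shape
(7, 7)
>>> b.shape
(7, 7)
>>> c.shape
(7, 7)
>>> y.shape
(31, 7)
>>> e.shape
(7, 7)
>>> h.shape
(13, 13)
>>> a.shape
(7, 31)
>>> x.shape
()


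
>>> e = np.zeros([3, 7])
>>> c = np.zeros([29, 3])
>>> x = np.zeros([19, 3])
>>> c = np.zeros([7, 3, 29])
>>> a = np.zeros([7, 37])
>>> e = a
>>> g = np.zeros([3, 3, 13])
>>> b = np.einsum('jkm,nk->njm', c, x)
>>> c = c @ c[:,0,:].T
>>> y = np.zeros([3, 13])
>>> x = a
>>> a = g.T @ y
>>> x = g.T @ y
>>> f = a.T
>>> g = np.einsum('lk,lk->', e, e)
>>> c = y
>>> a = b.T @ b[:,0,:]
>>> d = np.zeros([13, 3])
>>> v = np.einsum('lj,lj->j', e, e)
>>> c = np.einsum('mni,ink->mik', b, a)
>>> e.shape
(7, 37)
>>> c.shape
(19, 29, 29)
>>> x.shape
(13, 3, 13)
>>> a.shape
(29, 7, 29)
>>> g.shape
()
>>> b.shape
(19, 7, 29)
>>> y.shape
(3, 13)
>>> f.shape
(13, 3, 13)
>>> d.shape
(13, 3)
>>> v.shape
(37,)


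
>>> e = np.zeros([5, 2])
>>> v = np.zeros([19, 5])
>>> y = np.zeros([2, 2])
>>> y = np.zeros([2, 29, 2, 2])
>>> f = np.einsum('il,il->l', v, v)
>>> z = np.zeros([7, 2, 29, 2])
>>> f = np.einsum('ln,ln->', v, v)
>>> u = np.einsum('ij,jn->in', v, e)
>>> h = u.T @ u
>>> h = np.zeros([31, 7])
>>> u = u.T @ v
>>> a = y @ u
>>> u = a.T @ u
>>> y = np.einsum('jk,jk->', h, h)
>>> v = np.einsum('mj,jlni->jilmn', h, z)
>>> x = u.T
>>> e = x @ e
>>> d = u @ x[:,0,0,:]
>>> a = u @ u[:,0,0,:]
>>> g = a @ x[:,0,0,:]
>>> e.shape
(5, 29, 2, 2)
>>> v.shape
(7, 2, 2, 31, 29)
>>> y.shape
()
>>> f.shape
()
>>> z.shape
(7, 2, 29, 2)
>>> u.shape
(5, 2, 29, 5)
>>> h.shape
(31, 7)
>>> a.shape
(5, 2, 29, 5)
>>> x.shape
(5, 29, 2, 5)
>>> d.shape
(5, 2, 29, 5)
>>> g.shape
(5, 2, 29, 5)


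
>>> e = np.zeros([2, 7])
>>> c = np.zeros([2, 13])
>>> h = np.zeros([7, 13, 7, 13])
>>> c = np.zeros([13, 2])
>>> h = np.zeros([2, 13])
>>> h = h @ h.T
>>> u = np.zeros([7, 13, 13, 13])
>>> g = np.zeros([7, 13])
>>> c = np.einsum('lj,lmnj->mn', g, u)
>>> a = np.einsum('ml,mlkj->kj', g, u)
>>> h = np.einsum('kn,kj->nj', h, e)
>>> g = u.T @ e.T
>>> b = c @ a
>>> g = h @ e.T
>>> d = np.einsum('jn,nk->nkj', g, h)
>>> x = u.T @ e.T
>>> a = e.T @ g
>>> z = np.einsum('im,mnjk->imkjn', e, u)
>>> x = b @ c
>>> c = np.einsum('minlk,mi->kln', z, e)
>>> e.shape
(2, 7)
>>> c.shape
(13, 13, 13)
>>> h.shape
(2, 7)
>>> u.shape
(7, 13, 13, 13)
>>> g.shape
(2, 2)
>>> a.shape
(7, 2)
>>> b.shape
(13, 13)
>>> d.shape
(2, 7, 2)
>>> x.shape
(13, 13)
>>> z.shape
(2, 7, 13, 13, 13)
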